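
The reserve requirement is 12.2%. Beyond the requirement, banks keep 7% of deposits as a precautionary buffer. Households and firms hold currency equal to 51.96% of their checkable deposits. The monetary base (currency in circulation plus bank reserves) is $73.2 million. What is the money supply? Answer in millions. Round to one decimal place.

$156.3 million

The money multiplier is m = (1 + c) / (rr + e + c) = (1 + 0.5196) / (0.122 + 0.07 + 0.5196) ≈ 2.1355.
So M = m × MB = 2.1355 × 73.2 = 156.3186 million.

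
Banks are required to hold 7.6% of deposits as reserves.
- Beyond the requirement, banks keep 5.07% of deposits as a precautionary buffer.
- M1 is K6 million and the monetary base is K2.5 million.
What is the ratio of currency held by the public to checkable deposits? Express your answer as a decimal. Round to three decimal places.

Using m = M/MB = 6/2.5 = 2.400000. From m = (1 + c)/(c + rr + e), rearranging gives 1 + c = m·(c + rr + e), so c·(1 − m) = m·(rr + e) − 1.
Hence c = [m·(rr + e) − 1]/(1 − m) = [2.400000 × (0.076 + 0.0507) − 1] / (1 − 2.400000) ≈ 0.497086.

0.497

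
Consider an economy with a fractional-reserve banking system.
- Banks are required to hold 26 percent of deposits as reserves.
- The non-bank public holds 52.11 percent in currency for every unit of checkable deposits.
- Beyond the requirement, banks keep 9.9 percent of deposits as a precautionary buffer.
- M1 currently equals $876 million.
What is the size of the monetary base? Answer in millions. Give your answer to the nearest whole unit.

$507 million

The money multiplier is m = (1 + c) / (rr + e + c) = (1 + 0.5211) / (0.26 + 0.099 + 0.5211) ≈ 1.7283.
MB = M / m = 876 / 1.7283 ≈ 506.8564 million.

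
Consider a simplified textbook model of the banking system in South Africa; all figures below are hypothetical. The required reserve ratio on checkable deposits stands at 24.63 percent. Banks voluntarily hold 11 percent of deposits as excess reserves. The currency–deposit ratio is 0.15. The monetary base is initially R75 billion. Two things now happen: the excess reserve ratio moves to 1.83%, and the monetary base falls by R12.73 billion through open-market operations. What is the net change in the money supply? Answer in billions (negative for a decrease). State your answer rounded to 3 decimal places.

R2.368 billion

Before: m₁ = (1 + 0.15) / (0.2463 + 0.11 + 0.15) ≈ 2.271381, MB₁ = 75, so M₁ = 2.271381 × 75 ≈ 170.3536 billion.
After: m₂ = (1 + 0.15) / (0.2463 + 0.0183 + 0.15) ≈ 2.773758, MB₂ = 75 − 12.73 = 62.27, so M₂ = 2.773758 × 62.27 ≈ 172.7219 billion.
ΔM = M₂ − M₁ = 172.7219 − 170.3536 = 2.3683 billion.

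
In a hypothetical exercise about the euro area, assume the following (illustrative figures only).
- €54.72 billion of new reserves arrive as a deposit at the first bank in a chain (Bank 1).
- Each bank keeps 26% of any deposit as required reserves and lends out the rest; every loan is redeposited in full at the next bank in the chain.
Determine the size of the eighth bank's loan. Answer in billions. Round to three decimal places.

Each bank lends a fraction (1 − rr) = 0.7400 of the deposit it receives, so Bank 8 receives 54.72·0.7400^7 and lends 54.72·0.7400^8 ≈ 4.9204 billion.

€4.920 billion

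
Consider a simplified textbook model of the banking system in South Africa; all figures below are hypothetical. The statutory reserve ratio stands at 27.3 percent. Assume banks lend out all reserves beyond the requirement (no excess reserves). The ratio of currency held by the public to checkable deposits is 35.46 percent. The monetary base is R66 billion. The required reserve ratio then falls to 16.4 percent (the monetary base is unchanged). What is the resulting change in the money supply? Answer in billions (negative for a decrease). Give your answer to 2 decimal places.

R29.94 billion

Initially m₁ = (1 + 0.3546) / (0.273 + 0.3546) ≈ 2.15838, so M₁ = 2.15838 × 66 ≈ 142.4531 billion.
After the change m₂ = (1 + 0.3546) / (0.164 + 0.3546) ≈ 2.61203, so M₂ = 2.61203 × 66 ≈ 172.394 billion.
ΔM = M₂ − M₁ = 172.394 − 142.4531 = 29.9409 billion.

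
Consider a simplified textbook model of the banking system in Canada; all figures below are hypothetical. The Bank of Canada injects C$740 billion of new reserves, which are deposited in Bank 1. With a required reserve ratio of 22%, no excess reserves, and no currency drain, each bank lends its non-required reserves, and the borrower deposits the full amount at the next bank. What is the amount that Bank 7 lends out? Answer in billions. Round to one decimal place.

C$130.0 billion

Each bank lends a fraction (1 − rr) = 0.7800 of the deposit it receives, so Bank 7 receives 740·0.7800^6 and lends 740·0.7800^7 ≈ 129.9852 billion.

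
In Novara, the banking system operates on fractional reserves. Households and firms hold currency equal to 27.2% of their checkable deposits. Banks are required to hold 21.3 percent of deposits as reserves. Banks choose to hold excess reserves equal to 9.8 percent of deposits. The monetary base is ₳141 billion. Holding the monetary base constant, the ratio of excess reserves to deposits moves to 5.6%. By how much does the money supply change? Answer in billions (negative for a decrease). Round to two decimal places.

Initially m₁ = (1 + 0.272) / (0.213 + 0.098 + 0.272) ≈ 2.181818, so M₁ = 2.181818 × 141 ≈ 307.6363 billion.
After the change m₂ = (1 + 0.272) / (0.213 + 0.056 + 0.272) ≈ 2.351201, so M₂ = 2.351201 × 141 ≈ 331.5193 billion.
ΔM = M₂ − M₁ = 331.5193 − 307.6363 = 23.883 billion.

₳23.88 billion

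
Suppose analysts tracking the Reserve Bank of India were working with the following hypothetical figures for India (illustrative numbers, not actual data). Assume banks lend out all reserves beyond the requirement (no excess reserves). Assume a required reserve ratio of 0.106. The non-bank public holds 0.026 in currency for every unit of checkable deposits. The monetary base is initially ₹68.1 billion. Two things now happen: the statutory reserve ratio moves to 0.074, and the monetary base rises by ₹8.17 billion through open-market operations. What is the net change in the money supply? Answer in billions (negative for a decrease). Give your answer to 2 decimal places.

₹253.21 billion

Before: m₁ = (1 + 0.026) / (0.106 + 0.026) ≈ 7.77273, MB₁ = 68.1, so M₁ = 7.77273 × 68.1 ≈ 529.3229 billion.
After: m₂ = (1 + 0.026) / (0.074 + 0.026) = 10.26, MB₂ = 68.1 + 8.17 = 76.27, so M₂ = 10.26 × 76.27 = 782.5302 billion.
ΔM = M₂ − M₁ = 782.5302 − 529.3229 = 253.2073 billion.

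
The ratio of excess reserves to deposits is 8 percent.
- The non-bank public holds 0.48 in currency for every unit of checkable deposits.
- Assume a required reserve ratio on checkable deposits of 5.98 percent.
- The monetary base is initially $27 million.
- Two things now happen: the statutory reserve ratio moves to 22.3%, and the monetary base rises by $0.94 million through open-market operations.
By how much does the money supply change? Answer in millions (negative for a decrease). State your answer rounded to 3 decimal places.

Before: m₁ = (1 + 0.48) / (0.0598 + 0.08 + 0.48) ≈ 2.387867, MB₁ = 27, so M₁ = 2.387867 × 27 ≈ 64.4724 million.
After: m₂ = (1 + 0.48) / (0.223 + 0.08 + 0.48) ≈ 1.890166, MB₂ = 27 + 0.94 = 27.94, so M₂ = 1.890166 × 27.94 ≈ 52.8112 million.
ΔM = M₂ − M₁ = 52.8112 − 64.4724 = -11.6612 million.

-11.661 million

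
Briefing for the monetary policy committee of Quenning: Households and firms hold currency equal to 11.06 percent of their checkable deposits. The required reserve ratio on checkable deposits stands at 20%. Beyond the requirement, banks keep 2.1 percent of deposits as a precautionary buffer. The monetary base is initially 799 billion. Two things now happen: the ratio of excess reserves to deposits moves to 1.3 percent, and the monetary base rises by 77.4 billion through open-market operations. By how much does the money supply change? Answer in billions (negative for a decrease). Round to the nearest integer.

Before: m₁ = (1 + 0.1106) / (0.2 + 0.021 + 0.1106) ≈ 3.3492, MB₁ = 799, so M₁ = 3.3492 × 799 = 2676.0108 billion.
After: m₂ = (1 + 0.1106) / (0.2 + 0.013 + 0.1106) ≈ 3.4320, MB₂ = 799 + 77.4 = 876.4, so M₂ = 3.4320 × 876.4 = 3007.8048 billion.
ΔM = M₂ − M₁ = 3007.8048 − 2676.0108 = 331.794 billion.

332 billion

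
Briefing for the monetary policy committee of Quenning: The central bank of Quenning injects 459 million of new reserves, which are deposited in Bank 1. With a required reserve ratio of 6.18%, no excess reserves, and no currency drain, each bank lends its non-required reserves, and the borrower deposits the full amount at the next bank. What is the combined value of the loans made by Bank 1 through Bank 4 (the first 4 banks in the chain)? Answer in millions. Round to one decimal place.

1569.3 million

Bank i lends (1 − rr)^i of the original deposit: Bank 1 lends 459·0.9382 = 430.6338, Bank 2 lends 459·0.9382² ≈ 404.0206, and so on.
Summing a geometric series: total = 459·[0.9382·(1 − 0.9382^4) / (1 − 0.9382)] ≈ 1569.3333 million.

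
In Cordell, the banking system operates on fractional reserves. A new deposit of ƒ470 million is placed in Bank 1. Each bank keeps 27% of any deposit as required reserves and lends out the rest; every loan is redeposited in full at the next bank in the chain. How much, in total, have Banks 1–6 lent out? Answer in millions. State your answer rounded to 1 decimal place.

Bank i lends (1 − rr)^i of the original deposit: Bank 1 lends 470·0.7300 = 343.1000, Bank 2 lends 470·0.7300² = 250.4630, and so on.
Summing a geometric series: total = 470·[0.7300·(1 − 0.7300^6) / (1 − 0.7300)] ≈ 1078.4342 million.

ƒ1078.4 million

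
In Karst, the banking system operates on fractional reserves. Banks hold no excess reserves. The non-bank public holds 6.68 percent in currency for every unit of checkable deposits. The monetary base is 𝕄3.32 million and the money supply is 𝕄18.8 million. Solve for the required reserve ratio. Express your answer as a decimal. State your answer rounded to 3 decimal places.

Using m = M/MB = 18.8/3.32 ≈ 5.662651. Since m = (1 + c)/(c + rr + e), the denominator satisfies c + rr + e = (1 + c)/m = (1 + 0.0668) / 5.662651 ≈ 0.188392.
With c = 0.0668 and e = 0, the required reserve ratio is 0.188392 − 0.0668 − 0 = 0.121592.

0.122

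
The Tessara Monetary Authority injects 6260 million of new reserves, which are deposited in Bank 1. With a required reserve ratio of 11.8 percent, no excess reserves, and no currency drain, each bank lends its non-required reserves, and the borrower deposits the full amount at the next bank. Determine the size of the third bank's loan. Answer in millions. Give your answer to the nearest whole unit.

4295 million

Each bank lends a fraction (1 − rr) = 0.8820 of the deposit it receives, so Bank 3 receives 6260·0.8820^2 and lends 6260·0.8820^3 ≈ 4295.1673 million.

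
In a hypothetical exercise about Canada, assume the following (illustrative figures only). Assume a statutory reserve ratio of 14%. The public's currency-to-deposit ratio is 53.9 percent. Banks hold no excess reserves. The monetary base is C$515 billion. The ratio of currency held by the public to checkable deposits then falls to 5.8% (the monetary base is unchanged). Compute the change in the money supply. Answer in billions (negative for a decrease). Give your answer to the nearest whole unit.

C$1585 billion

Initially m₁ = (1 + 0.539) / (0.14 + 0.539) ≈ 2.2666, so M₁ = 2.2666 × 515 = 1167.299 billion.
After the change m₂ = (1 + 0.058) / (0.14 + 0.058) ≈ 5.3434, so M₂ = 5.3434 × 515 = 2751.851 billion.
ΔM = M₂ − M₁ = 2751.851 − 1167.299 = 1584.552 billion.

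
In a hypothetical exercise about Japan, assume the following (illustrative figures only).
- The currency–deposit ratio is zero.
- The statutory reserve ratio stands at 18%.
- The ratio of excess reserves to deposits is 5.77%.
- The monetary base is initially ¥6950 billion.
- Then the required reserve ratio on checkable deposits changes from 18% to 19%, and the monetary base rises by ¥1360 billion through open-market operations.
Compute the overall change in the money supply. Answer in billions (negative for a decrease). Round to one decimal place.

Before: m₁ = 1 / (0.18 + 0.0577) ≈ 4.206984, MB₁ = 6950, so M₁ = 4.206984 × 6950 = 29238.5388 billion.
After: m₂ = 1 / (0.19 + 0.0577) ≈ 4.037142, MB₂ = 6950 + 1360 = 8310, so M₂ = 4.037142 × 8310 ≈ 33548.65 billion.
ΔM = M₂ − M₁ = 33548.65 − 29238.5388 = 4310.1112 billion.

¥4310.1 billion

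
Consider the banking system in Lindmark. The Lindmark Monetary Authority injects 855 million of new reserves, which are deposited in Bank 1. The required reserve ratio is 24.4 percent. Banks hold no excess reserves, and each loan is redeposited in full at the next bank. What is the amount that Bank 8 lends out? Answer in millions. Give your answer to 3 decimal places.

91.231 million

Each bank lends a fraction (1 − rr) = 0.7560 of the deposit it receives, so Bank 8 receives 855·0.7560^7 and lends 855·0.7560^8 ≈ 91.2306 million.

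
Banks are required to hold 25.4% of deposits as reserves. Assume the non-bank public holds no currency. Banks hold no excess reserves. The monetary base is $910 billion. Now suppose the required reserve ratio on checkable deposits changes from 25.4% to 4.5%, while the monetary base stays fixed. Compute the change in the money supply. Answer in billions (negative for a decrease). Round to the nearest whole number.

$16640 billion

Initially m₁ = 1 / (0.254) ≈ 3.9370, so M₁ = 3.9370 × 910 = 3582.67 billion.
After the change m₂ = 1 / (0.045) ≈ 22.2222, so M₂ = 22.2222 × 910 = 20222.202 billion.
ΔM = M₂ − M₁ = 20222.202 − 3582.67 = 16639.532 billion.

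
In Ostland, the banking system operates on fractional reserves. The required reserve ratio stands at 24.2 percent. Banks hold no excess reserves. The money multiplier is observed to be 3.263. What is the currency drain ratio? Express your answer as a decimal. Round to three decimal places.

Using m = 3.263. From m = (1 + c)/(c + rr + e), rearranging gives 1 + c = m·(c + rr + e), so c·(1 − m) = m·(rr + e) − 1.
Hence c = [m·(rr + e) − 1]/(1 − m) = [3.263 × (0.242 + 0) − 1] / (1 − 3.263) ≈ 0.092954.

0.093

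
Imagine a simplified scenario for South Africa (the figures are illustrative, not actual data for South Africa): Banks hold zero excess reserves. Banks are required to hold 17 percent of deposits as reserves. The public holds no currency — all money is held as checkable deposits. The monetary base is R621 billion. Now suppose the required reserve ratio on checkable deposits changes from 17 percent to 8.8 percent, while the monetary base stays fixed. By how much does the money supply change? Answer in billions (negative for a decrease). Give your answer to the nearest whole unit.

R3404 billion

Initially m₁ = 1 / (0.17) ≈ 5.8824, so M₁ = 5.8824 × 621 = 3652.9704 billion.
After the change m₂ = 1 / (0.088) ≈ 11.3636, so M₂ = 11.3636 × 621 = 7056.7956 billion.
ΔM = M₂ − M₁ = 7056.7956 − 3652.9704 = 3403.8252 billion.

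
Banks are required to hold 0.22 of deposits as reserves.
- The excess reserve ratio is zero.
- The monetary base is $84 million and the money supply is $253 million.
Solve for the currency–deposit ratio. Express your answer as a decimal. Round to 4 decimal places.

Using m = M/MB = 253/84 ≈ 3.011905. From m = (1 + c)/(c + rr + e), rearranging gives 1 + c = m·(c + rr + e), so c·(1 − m) = m·(rr + e) − 1.
Hence c = [m·(rr + e) − 1]/(1 − m) = [3.011905 × (0.22 + 0) − 1] / (1 − 3.011905) ≈ 0.167692.

0.1677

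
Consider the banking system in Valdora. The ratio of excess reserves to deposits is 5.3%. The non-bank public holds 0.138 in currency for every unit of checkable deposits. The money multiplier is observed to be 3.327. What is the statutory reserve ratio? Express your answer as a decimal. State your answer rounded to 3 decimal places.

0.151

Using m = 3.327. Since m = (1 + c)/(c + rr + e), the denominator satisfies c + rr + e = (1 + c)/m = (1 + 0.138) / 3.327 ≈ 0.342050.
With c = 0.138 and e = 0.053, the statutory reserve ratio is 0.342050 − 0.138 − 0.053 = 0.15105.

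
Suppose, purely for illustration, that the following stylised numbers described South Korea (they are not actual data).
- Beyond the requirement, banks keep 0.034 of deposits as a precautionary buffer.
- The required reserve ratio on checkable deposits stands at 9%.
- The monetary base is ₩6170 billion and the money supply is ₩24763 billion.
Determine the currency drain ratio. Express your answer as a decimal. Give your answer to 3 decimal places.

Using m = M/MB = 24763/6170 ≈ 4.013452. From m = (1 + c)/(c + rr + e), rearranging gives 1 + c = m·(c + rr + e), so c·(1 − m) = m·(rr + e) − 1.
Hence c = [m·(rr + e) − 1]/(1 − m) = [4.013452 × (0.09 + 0.034) − 1] / (1 − 4.013452) ≈ 0.166697.

0.167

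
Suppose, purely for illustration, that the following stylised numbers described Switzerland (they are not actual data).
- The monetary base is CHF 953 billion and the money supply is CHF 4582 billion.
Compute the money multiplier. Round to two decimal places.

4.81

The money multiplier is m = M / MB = 4582 / 953 ≈ 4.80797.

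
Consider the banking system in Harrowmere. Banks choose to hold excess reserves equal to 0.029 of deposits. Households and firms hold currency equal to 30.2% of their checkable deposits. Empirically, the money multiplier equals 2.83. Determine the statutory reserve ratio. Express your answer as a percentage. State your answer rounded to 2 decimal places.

Using m = 2.83. Since m = (1 + c)/(c + rr + e), the denominator satisfies c + rr + e = (1 + c)/m = (1 + 0.302) / 2.83 ≈ 0.460071.
With c = 0.302 and e = 0.029, the statutory reserve ratio is 0.460071 − 0.302 − 0.029 = 0.129071.

12.91%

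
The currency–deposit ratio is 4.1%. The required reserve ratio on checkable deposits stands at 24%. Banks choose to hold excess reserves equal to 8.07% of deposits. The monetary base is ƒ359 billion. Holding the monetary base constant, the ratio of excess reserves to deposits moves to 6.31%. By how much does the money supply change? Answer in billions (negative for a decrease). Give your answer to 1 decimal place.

ƒ52.8 billion

Initially m₁ = (1 + 0.041) / (0.24 + 0.0807 + 0.041) ≈ 2.87808, so M₁ = 2.87808 × 359 ≈ 1033.2307 billion.
After the change m₂ = (1 + 0.041) / (0.24 + 0.0631 + 0.041) ≈ 3.02528, so M₂ = 3.02528 × 359 ≈ 1086.0755 billion.
ΔM = M₂ − M₁ = 1086.0755 − 1033.2307 = 52.8448 billion.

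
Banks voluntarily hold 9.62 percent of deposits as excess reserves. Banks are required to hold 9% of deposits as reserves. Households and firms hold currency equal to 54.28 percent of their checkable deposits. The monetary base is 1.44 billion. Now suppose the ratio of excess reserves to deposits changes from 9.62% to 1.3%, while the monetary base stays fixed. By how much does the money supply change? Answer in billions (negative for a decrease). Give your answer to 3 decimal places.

0.393 billion

Initially m₁ = (1 + 0.5428) / (0.09 + 0.0962 + 0.5428) ≈ 2.11632, so M₁ = 2.11632 × 1.44 ≈ 3.0475 billion.
After the change m₂ = (1 + 0.5428) / (0.09 + 0.013 + 0.5428) ≈ 2.38897, so M₂ = 2.38897 × 1.44 ≈ 3.4401 billion.
ΔM = M₂ − M₁ = 3.4401 − 3.0475 = 0.3926 billion.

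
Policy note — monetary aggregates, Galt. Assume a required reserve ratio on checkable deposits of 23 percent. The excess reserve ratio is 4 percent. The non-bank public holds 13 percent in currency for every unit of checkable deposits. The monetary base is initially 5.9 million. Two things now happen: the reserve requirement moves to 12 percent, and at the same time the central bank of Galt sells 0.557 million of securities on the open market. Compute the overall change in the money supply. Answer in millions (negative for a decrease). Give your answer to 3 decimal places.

Before: m₁ = (1 + 0.13) / (0.23 + 0.04 + 0.13) = 2.82500, MB₁ = 5.9, so M₁ = 2.82500 × 5.9 = 16.6675 million.
After: m₂ = (1 + 0.13) / (0.12 + 0.04 + 0.13) ≈ 3.89655, MB₂ = 5.9 − 0.557 = 5.343, so M₂ = 3.89655 × 5.343 ≈ 20.8193 million.
ΔM = M₂ − M₁ = 20.8193 − 16.6675 = 4.1518 million.

4.152 million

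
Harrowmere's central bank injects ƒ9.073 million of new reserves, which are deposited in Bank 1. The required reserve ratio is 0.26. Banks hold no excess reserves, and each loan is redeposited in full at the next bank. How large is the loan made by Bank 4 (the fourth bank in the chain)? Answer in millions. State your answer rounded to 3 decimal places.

Each bank lends a fraction (1 − rr) = 0.7400 of the deposit it receives, so Bank 4 receives 9.073·0.7400^3 and lends 9.073·0.7400^4 ≈ 2.7207 million.

ƒ2.721 million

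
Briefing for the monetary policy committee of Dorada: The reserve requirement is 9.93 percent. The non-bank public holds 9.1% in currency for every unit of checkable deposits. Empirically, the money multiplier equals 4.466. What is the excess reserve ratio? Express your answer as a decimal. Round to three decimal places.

Using m = 4.466. Since m = (1 + c)/(c + rr + e), the denominator satisfies c + rr + e = (1 + c)/m = (1 + 0.091) / 4.466 ≈ 0.244290.
With c = 0.091 and rr = 0.0993, the excess reserve ratio is 0.244290 − 0.091 − 0.0993 = 0.05399.

0.054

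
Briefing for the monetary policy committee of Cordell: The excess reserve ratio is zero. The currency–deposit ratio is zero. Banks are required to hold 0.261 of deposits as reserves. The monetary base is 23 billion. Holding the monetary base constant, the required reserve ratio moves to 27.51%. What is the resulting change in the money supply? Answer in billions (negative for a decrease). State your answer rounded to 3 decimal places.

-4.517 billion

Initially m₁ = 1 / (0.261) ≈ 3.831418, so M₁ = 3.831418 × 23 ≈ 88.1226 billion.
After the change m₂ = 1 / (0.2751) ≈ 3.635042, so M₂ = 3.635042 × 23 ≈ 83.606 billion.
ΔM = M₂ − M₁ = 83.606 − 88.1226 = -4.5166 billion.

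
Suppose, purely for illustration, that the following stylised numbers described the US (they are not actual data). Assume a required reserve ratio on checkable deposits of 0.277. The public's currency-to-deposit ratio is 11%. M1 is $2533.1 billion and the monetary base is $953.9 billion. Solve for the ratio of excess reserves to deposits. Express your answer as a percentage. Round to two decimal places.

3.10%

Using m = M/MB = 2533.1/953.9 ≈ 2.655519. Since m = (1 + c)/(c + rr + e), the denominator satisfies c + rr + e = (1 + c)/m = (1 + 0.11) / 2.655519 ≈ 0.417997.
With c = 0.11 and rr = 0.277, the ratio of excess reserves to deposits is 0.417997 − 0.11 − 0.277 = 0.030997.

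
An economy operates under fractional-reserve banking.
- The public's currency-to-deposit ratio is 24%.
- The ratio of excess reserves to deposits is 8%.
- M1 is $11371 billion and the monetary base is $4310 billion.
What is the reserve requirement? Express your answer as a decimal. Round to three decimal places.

0.150

Using m = M/MB = 11371/4310 ≈ 2.638283. Since m = (1 + c)/(c + rr + e), the denominator satisfies c + rr + e = (1 + c)/m = (1 + 0.24) / 2.638283 ≈ 0.470003.
With c = 0.24 and e = 0.08, the reserve requirement is 0.470003 − 0.24 − 0.08 = 0.150003.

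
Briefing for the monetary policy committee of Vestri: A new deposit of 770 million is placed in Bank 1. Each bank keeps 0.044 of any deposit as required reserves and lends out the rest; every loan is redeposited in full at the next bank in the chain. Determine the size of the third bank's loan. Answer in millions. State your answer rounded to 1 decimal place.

Each bank lends a fraction (1 − rr) = 0.9560 of the deposit it receives, so Bank 3 receives 770·0.9560^2 and lends 770·0.9560^3 ≈ 672.7666 million.

672.8 million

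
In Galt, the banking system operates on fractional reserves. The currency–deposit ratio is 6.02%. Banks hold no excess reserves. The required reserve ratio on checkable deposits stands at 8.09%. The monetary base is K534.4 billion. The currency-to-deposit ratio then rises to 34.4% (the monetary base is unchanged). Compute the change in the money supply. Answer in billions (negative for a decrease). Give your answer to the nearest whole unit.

-2325 billion

Initially m₁ = (1 + 0.0602) / (0.0809 + 0.0602) ≈ 7.5138, so M₁ = 7.5138 × 534.4 ≈ 4015.3747 billion.
After the change m₂ = (1 + 0.344) / (0.0809 + 0.344) ≈ 3.1631, so M₂ = 3.1631 × 534.4 ≈ 1690.3606 billion.
ΔM = M₂ − M₁ = 1690.3606 − 4015.3747 = -2325.0141 billion.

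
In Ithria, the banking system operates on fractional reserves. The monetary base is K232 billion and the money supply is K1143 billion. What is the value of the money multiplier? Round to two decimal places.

The money multiplier is m = M / MB = 1143 / 232 ≈ 4.92672.

4.93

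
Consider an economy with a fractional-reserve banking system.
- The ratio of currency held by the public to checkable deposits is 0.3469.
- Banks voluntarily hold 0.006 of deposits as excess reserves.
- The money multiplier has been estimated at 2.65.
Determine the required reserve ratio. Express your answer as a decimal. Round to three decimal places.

0.155

Using m = 2.65. Since m = (1 + c)/(c + rr + e), the denominator satisfies c + rr + e = (1 + c)/m = (1 + 0.3469) / 2.65 ≈ 0.508264.
With c = 0.3469 and e = 0.006, the required reserve ratio is 0.508264 − 0.3469 − 0.006 = 0.155364.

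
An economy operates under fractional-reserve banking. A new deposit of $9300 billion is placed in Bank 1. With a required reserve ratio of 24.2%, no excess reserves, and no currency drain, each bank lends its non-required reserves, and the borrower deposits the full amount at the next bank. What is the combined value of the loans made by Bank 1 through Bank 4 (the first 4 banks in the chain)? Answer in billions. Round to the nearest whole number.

Bank i lends (1 − rr)^i of the original deposit: Bank 1 lends 9300·0.7580 = 7049.4000, Bank 2 lends 9300·0.7580² = 5343.4452, and so on.
Summing a geometric series: total = 9300·[0.7580·(1 − 0.7580^4) / (1 − 0.7580)] ≈ 19513.3279 billion.

$19513 billion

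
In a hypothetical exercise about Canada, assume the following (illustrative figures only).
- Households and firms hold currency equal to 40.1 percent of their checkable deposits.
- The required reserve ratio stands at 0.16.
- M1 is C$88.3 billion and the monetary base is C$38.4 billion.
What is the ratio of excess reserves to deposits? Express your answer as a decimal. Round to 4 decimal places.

Using m = M/MB = 88.3/38.4 ≈ 2.299479. Since m = (1 + c)/(c + rr + e), the denominator satisfies c + rr + e = (1 + c)/m = (1 + 0.401) / 2.299479 ≈ 0.609268.
With c = 0.401 and rr = 0.16, the ratio of excess reserves to deposits is 0.609268 − 0.401 − 0.16 = 0.048268.

0.0483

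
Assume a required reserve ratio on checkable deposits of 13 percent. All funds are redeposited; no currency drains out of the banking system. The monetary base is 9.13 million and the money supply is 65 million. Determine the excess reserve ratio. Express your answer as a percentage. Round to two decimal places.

Using m = M/MB = 65/9.13 ≈ 7.119387. Since m = (1 + c)/(c + rr + e), the denominator satisfies c + rr + e = (1 + c)/m = (1 + 0) / 7.119387 ≈ 0.140462.
With c = 0 and rr = 0.13, the excess reserve ratio is 0.140462 − 0 − 0.13 = 0.010462.

1.05%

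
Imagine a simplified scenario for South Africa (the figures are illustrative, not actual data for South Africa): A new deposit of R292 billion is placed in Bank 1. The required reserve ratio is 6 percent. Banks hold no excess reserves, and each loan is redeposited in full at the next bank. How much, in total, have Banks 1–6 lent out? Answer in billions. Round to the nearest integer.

R1419 billion

Bank i lends (1 − rr)^i of the original deposit: Bank 1 lends 292·0.9400 = 274.4800, Bank 2 lends 292·0.9400² = 258.0112, and so on.
Summing a geometric series: total = 292·[0.9400·(1 − 0.9400^6) / (1 − 0.9400)] ≈ 1418.7424 billion.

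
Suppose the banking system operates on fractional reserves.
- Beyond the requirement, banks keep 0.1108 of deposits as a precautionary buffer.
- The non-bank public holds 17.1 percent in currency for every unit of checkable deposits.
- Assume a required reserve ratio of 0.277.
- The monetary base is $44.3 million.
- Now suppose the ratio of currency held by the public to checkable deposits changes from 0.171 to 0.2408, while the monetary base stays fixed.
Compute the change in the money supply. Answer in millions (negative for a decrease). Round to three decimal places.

Initially m₁ = (1 + 0.171) / (0.277 + 0.1108 + 0.171) ≈ 2.095562, so M₁ = 2.095562 × 44.3 ≈ 92.8334 million.
After the change m₂ = (1 + 0.2408) / (0.277 + 0.1108 + 0.2408) ≈ 1.973910, so M₂ = 1.973910 × 44.3 ≈ 87.4442 million.
ΔM = M₂ − M₁ = 87.4442 − 92.8334 = -5.3892 million.

-5.389 million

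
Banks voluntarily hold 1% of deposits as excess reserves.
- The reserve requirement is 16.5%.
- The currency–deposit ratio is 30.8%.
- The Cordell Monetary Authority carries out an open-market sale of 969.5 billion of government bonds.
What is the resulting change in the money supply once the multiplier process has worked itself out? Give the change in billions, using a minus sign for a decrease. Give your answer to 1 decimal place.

-2625.5 billion

The money multiplier is m = (1 + c) / (rr + e + c) = (1 + 0.308) / (0.165 + 0.01 + 0.308) ≈ 2.70807.
The sale removes 969.5 billion of base, so ΔM = m × ΔMB = 2.70807 × (−969.5) ≈ -2625.4739 billion.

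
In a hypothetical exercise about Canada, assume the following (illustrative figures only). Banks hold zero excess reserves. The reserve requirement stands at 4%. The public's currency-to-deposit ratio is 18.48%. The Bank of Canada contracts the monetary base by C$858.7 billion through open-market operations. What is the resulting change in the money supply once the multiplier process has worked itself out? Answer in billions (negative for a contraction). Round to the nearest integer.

The money multiplier is m = (1 + c) / (rr + c) = (1 + 0.1848) / (0.04 + 0.1848) ≈ 5.2705.
The sale removes 858.7 billion of base, so ΔM = m × ΔMB = 5.2705 × (−858.7) ≈ -4525.7784 billion.

-4526 billion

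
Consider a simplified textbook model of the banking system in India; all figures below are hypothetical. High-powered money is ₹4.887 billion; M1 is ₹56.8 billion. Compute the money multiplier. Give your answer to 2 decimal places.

The money multiplier is m = M / MB = 56.8 / 4.887 ≈ 11.62267.

11.62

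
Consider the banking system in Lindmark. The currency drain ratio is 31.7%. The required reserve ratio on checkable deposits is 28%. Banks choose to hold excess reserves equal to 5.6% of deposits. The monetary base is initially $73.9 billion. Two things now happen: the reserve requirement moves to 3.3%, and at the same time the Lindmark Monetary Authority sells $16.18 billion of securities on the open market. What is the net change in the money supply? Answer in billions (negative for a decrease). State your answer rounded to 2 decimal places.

Before: m₁ = (1 + 0.317) / (0.28 + 0.056 + 0.317) ≈ 2.01685, MB₁ = 73.9, so M₁ = 2.01685 × 73.9 ≈ 149.0452 billion.
After: m₂ = (1 + 0.317) / (0.033 + 0.056 + 0.317) ≈ 3.24384, MB₂ = 73.9 − 16.18 = 57.72, so M₂ = 3.24384 × 57.72 ≈ 187.2344 billion.
ΔM = M₂ − M₁ = 187.2344 − 149.0452 = 38.1892 billion.

$38.19 billion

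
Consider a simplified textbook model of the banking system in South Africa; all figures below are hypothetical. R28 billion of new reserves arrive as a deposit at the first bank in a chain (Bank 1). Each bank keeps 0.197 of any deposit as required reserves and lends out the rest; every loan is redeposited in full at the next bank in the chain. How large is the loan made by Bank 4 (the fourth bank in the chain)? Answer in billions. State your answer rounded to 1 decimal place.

R11.6 billion

Each bank lends a fraction (1 − rr) = 0.8030 of the deposit it receives, so Bank 4 receives 28·0.8030^3 and lends 28·0.8030^4 ≈ 11.6418 billion.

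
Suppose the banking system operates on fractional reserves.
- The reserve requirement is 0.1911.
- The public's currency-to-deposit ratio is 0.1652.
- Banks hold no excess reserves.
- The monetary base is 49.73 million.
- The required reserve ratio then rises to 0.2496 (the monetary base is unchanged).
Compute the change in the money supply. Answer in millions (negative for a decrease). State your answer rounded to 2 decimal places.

-22.94 million

Initially m₁ = (1 + 0.1652) / (0.1911 + 0.1652) ≈ 3.27028, so M₁ = 3.27028 × 49.73 ≈ 162.631 million.
After the change m₂ = (1 + 0.1652) / (0.2496 + 0.1652) ≈ 2.80906, so M₂ = 2.80906 × 49.73 ≈ 139.6946 million.
ΔM = M₂ − M₁ = 139.6946 − 162.631 = -22.9364 million.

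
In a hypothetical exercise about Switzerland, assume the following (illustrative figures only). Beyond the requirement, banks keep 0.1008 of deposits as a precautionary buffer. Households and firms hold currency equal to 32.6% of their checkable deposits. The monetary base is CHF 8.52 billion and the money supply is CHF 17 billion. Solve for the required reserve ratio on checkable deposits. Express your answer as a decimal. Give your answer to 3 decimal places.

0.238

Using m = M/MB = 17/8.52 ≈ 1.995305. Since m = (1 + c)/(c + rr + e), the denominator satisfies c + rr + e = (1 + c)/m = (1 + 0.326) / 1.995305 ≈ 0.664560.
With c = 0.326 and e = 0.1008, the required reserve ratio on checkable deposits is 0.664560 − 0.326 − 0.1008 = 0.23776.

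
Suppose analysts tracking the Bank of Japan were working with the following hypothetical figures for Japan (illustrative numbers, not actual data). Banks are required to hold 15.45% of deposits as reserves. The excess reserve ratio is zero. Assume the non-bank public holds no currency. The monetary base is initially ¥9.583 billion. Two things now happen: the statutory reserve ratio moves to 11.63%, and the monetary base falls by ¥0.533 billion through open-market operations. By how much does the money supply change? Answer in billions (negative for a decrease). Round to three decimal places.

¥15.790 billion

Before: m₁ = 1 / (0.1545) ≈ 6.47249, MB₁ = 9.583, so M₁ = 6.47249 × 9.583 ≈ 62.0259 billion.
After: m₂ = 1 / (0.1163) ≈ 8.59845, MB₂ = 9.583 − 0.533 = 9.05, so M₂ = 8.59845 × 9.05 ≈ 77.816 billion.
ΔM = M₂ − M₁ = 77.816 − 62.0259 = 15.7901 billion.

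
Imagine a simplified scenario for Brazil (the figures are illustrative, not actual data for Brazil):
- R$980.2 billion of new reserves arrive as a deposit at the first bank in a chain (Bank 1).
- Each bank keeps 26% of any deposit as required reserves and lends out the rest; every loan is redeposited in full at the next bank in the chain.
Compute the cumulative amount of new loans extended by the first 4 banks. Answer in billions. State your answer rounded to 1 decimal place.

R$1953.2 billion

Bank i lends (1 − rr)^i of the original deposit: Bank 1 lends 980.2·0.7400 = 725.3480, Bank 2 lends 980.2·0.7400² ≈ 536.7575, and so on.
Summing a geometric series: total = 980.2·[0.7400·(1 − 0.7400^4) / (1 − 0.7400)] ≈ 1953.2345 billion.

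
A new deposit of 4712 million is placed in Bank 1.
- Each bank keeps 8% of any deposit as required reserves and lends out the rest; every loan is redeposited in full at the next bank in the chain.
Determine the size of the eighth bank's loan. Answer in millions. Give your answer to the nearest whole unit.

2418 million

Each bank lends a fraction (1 − rr) = 0.9200 of the deposit it receives, so Bank 8 receives 4712·0.9200^7 and lends 4712·0.9200^8 ≈ 2418.2873 million.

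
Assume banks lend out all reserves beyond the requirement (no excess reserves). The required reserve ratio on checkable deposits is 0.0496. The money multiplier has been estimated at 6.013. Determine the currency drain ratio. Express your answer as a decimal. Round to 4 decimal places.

Using m = 6.013. From m = (1 + c)/(c + rr + e), rearranging gives 1 + c = m·(c + rr + e), so c·(1 − m) = m·(rr + e) − 1.
Hence c = [m·(rr + e) − 1]/(1 − m) = [6.013 × (0.0496 + 0) − 1] / (1 − 6.013) ≈ 0.139987.

0.1400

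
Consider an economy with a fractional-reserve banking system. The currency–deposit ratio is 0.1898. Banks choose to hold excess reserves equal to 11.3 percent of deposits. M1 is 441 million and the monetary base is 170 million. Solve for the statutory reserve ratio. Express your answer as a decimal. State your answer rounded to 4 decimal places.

0.1559

Using m = M/MB = 441/170 ≈ 2.594118. Since m = (1 + c)/(c + rr + e), the denominator satisfies c + rr + e = (1 + c)/m = (1 + 0.1898) / 2.594118 ≈ 0.458653.
With c = 0.1898 and e = 0.113, the statutory reserve ratio is 0.458653 − 0.1898 − 0.113 = 0.155853.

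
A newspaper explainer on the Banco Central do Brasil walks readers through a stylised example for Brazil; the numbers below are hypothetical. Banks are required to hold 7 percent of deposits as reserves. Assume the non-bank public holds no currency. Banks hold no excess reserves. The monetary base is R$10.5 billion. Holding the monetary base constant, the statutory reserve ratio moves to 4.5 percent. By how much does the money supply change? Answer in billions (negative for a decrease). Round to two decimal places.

Initially m₁ = 1 / (0.07) ≈ 14.28571, so M₁ = 14.28571 × 10.5 ≈ 150 billion.
After the change m₂ = 1 / (0.045) ≈ 22.22222, so M₂ = 22.22222 × 10.5 ≈ 233.3333 billion.
ΔM = M₂ − M₁ = 233.3333 − 150 = 83.3333 billion.

R$83.33 billion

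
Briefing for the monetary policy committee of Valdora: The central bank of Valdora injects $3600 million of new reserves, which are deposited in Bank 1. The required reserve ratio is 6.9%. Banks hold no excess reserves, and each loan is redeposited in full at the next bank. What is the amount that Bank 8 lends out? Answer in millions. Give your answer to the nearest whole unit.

Each bank lends a fraction (1 − rr) = 0.9310 of the deposit it receives, so Bank 8 receives 3600·0.9310^7 and lends 3600·0.9310^8 ≈ 2031.8889 million.

$2032 million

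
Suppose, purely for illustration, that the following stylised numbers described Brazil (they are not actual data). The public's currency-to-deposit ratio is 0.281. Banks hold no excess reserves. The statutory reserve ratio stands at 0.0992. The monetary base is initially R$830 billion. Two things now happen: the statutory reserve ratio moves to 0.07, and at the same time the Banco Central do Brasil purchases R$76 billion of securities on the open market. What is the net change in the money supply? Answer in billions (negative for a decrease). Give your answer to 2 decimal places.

Before: m₁ = (1 + 0.281) / (0.0992 + 0.281) ≈ 3.369279, MB₁ = 830, so M₁ = 3.369279 × 830 ≈ 2796.5016 billion.
After: m₂ = (1 + 0.281) / (0.07 + 0.281) ≈ 3.649573, MB₂ = 830 + 76 = 906, so M₂ = 3.649573 × 906 ≈ 3306.5131 billion.
ΔM = M₂ − M₁ = 3306.5131 − 2796.5016 = 510.0115 billion.

R$510.01 billion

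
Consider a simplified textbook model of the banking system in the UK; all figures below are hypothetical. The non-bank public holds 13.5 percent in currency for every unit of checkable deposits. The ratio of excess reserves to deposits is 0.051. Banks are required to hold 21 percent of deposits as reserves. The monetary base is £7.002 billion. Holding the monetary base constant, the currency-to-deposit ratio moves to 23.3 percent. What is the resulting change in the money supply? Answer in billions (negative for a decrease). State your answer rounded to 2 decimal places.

Initially m₁ = (1 + 0.135) / (0.21 + 0.051 + 0.135) ≈ 2.8662, so M₁ = 2.8662 × 7.002 ≈ 20.0691 billion.
After the change m₂ = (1 + 0.233) / (0.21 + 0.051 + 0.233) ≈ 2.4960, so M₂ = 2.4960 × 7.002 ≈ 17.477 billion.
ΔM = M₂ − M₁ = 17.477 − 20.0691 = -2.5921 billion.

-2.59 billion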